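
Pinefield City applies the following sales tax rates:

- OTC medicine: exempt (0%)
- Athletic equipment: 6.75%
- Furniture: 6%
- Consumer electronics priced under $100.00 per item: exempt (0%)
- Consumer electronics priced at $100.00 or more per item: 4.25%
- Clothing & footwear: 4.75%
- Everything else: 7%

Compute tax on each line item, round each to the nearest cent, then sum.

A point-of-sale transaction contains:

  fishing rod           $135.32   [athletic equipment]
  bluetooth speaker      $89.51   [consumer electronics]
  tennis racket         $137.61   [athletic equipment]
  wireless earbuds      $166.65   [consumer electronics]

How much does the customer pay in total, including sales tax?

Fishing rod $135.32: athletic equipment → 6.75% → $9.13
Bluetooth speaker $89.51: consumer electronics, under $100.00 → 0% → $0.00
Tennis racket $137.61: athletic equipment → 6.75% → $9.29
Wireless earbuds $166.65: consumer electronics, $100.00 or more → 4.25% → $7.08
Subtotal = $529.09; tax = $25.50; total due = $554.59

$554.59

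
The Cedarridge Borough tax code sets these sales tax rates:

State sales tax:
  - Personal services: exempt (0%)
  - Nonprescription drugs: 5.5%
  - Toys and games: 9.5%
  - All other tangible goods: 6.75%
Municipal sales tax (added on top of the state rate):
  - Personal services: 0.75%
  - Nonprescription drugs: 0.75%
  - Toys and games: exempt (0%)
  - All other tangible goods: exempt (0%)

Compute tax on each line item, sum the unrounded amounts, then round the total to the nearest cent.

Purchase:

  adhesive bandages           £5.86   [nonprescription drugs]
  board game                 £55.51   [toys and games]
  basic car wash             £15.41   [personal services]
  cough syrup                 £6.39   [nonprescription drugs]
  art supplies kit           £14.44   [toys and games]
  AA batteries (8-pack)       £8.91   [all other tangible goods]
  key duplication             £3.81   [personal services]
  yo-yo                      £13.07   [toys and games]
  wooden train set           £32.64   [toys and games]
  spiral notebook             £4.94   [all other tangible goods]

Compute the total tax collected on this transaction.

£12.83

Adhesive bandages £5.86: nonprescription drugs → 5.5% + 0.75% municipal = 6.25% → £0.36625
Board game £55.51: toys and games → 9.5% + 0% municipal = 9.5% → £5.27345
Basic car wash £15.41: personal services → 0% + 0.75% municipal = 0.75% → £0.115575
Cough syrup £6.39: nonprescription drugs → 5.5% + 0.75% municipal = 6.25% → £0.399375
Art supplies kit £14.44: toys and games → 9.5% + 0% municipal = 9.5% → £1.3718
AA batteries (8-pack) £8.91: all other tangible goods → 6.75% + 0% municipal = 6.75% → £0.601425
Key duplication £3.81: personal services → 0% + 0.75% municipal = 0.75% → £0.028575
Yo-yo £13.07: toys and games → 9.5% + 0% municipal = 9.5% → £1.24165
Wooden train set £32.64: toys and games → 9.5% + 0% municipal = 9.5% → £3.1008
Spiral notebook £4.94: all other tangible goods → 6.75% + 0% municipal = 6.75% → £0.33345
Unrounded tax sum = £12.83235 → £12.83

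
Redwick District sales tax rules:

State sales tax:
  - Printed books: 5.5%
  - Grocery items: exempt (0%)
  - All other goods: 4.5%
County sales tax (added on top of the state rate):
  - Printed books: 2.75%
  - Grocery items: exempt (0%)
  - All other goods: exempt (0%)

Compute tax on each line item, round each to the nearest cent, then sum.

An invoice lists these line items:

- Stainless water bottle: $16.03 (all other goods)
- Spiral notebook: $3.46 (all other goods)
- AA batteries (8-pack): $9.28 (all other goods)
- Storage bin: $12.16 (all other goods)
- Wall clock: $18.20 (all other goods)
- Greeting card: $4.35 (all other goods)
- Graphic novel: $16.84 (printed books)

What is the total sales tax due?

Stainless water bottle $16.03: all other goods → 4.5% + 0% county = 4.5% → $0.72
Spiral notebook $3.46: all other goods → 4.5% + 0% county = 4.5% → $0.16
AA batteries (8-pack) $9.28: all other goods → 4.5% + 0% county = 4.5% → $0.42
Storage bin $12.16: all other goods → 4.5% + 0% county = 4.5% → $0.55
Wall clock $18.20: all other goods → 4.5% + 0% county = 4.5% → $0.82
Greeting card $4.35: all other goods → 4.5% + 0% county = 4.5% → $0.20
Graphic novel $16.84: printed books → 5.5% + 2.75% county = 8.25% → $1.39
Total tax = $0.72 + $0.16 + $0.42 + $0.55 + $0.82 + $0.20 + $1.39 = $4.26

$4.26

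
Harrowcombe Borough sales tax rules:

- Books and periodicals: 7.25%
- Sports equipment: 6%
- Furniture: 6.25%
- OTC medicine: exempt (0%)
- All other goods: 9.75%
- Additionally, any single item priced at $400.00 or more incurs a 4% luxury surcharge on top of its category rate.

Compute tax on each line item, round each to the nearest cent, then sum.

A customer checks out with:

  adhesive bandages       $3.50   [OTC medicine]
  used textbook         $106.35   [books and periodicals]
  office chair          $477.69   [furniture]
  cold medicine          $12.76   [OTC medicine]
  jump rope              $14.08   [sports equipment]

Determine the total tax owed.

$57.51

Adhesive bandages $3.50: OTC medicine → 0% → $0.00
Used textbook $106.35: books and periodicals → 7.25% → $7.71
Office chair $477.69: furniture → 6.25% + 4% surcharge = 10.25% → $48.96
Cold medicine $12.76: OTC medicine → 0% → $0.00
Jump rope $14.08: sports equipment → 6% → $0.84
Total tax = $7.71 + $48.96 + $0.84 = $57.51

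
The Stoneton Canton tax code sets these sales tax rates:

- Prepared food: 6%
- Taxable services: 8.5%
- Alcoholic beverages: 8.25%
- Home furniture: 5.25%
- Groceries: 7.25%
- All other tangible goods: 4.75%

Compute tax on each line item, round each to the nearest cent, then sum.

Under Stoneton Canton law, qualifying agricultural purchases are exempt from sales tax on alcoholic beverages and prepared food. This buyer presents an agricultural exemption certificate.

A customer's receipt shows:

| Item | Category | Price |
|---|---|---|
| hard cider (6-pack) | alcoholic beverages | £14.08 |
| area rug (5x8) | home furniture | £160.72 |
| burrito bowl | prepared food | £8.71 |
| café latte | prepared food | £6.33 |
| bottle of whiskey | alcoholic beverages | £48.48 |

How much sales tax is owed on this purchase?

£8.44

Hard cider (6-pack) £14.08: alcoholic beverages, buyer-exempt → 0% → £0.00
Area rug (5x8) £160.72: home furniture → 5.25% → £8.44
Burrito bowl £8.71: prepared food, buyer-exempt → 0% → £0.00
Café latte £6.33: prepared food, buyer-exempt → 0% → £0.00
Bottle of whiskey £48.48: alcoholic beverages, buyer-exempt → 0% → £0.00
Total tax = £8.44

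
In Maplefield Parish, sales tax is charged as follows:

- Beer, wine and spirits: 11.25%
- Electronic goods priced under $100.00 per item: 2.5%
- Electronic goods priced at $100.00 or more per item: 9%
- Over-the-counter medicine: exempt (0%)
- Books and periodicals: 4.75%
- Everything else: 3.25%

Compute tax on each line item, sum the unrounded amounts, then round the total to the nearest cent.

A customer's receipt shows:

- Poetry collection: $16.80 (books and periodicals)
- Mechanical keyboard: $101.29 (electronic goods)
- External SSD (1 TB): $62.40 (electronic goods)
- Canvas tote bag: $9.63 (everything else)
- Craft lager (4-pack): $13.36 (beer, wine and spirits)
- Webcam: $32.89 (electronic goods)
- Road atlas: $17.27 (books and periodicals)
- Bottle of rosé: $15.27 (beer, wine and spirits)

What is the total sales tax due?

$16.65

Poetry collection $16.80: books and periodicals → 4.75% → $0.798
Mechanical keyboard $101.29: electronic goods, $100.00 or more → 9% → $9.1161
External SSD (1 TB) $62.40: electronic goods, under $100.00 → 2.5% → $1.56
Canvas tote bag $9.63: everything else → 3.25% → $0.312975
Craft lager (4-pack) $13.36: beer, wine and spirits → 11.25% → $1.503
Webcam $32.89: electronic goods, under $100.00 → 2.5% → $0.82225
Road atlas $17.27: books and periodicals → 4.75% → $0.820325
Bottle of rosé $15.27: beer, wine and spirits → 11.25% → $1.717875
Unrounded tax sum = $16.650525 → $16.65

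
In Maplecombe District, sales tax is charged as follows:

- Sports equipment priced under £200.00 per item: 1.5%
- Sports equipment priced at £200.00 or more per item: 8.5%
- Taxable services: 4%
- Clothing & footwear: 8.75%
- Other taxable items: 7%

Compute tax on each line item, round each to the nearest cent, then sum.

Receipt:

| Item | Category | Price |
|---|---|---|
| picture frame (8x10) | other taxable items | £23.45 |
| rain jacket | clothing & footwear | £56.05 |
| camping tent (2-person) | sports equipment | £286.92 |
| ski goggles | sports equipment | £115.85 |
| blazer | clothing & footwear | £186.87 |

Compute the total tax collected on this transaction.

£49.02

Picture frame (8x10) £23.45: other taxable items → 7% → £1.64
Rain jacket £56.05: clothing & footwear → 8.75% → £4.90
Camping tent (2-person) £286.92: sports equipment, £200.00 or more → 8.5% → £24.39
Ski goggles £115.85: sports equipment, under £200.00 → 1.5% → £1.74
Blazer £186.87: clothing & footwear → 8.75% → £16.35
Total tax = £1.64 + £4.90 + £24.39 + £1.74 + £16.35 = £49.02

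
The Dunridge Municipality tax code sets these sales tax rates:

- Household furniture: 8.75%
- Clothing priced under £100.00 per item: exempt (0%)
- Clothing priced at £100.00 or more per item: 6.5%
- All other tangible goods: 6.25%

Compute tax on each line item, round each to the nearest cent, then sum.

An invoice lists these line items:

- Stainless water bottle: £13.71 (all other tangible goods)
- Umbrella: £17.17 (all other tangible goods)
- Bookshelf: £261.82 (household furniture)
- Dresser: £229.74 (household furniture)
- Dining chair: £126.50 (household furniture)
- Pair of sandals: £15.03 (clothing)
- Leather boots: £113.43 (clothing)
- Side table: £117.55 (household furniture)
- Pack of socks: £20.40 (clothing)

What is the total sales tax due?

£73.67

Stainless water bottle £13.71: all other tangible goods → 6.25% → £0.86
Umbrella £17.17: all other tangible goods → 6.25% → £1.07
Bookshelf £261.82: household furniture → 8.75% → £22.91
Dresser £229.74: household furniture → 8.75% → £20.10
Dining chair £126.50: household furniture → 8.75% → £11.07
Pair of sandals £15.03: clothing, under £100.00 → 0% → £0.00
Leather boots £113.43: clothing, £100.00 or more → 6.5% → £7.37
Side table £117.55: household furniture → 8.75% → £10.29
Pack of socks £20.40: clothing, under £100.00 → 0% → £0.00
Total tax = £0.86 + £1.07 + £22.91 + £20.10 + £11.07 + £7.37 + £10.29 = £73.67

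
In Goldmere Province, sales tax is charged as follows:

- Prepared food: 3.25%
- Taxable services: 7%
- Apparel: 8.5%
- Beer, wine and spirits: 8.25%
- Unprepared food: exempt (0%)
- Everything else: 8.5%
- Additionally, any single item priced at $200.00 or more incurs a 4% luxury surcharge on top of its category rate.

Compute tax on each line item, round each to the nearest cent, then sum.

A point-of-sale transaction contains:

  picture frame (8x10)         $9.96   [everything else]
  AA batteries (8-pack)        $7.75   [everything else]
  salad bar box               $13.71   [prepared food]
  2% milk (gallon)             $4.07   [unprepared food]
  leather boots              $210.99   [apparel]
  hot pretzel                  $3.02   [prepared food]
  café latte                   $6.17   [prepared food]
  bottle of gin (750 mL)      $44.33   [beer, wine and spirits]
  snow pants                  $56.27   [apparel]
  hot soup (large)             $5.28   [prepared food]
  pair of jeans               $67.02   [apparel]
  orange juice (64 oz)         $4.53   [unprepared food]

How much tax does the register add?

Picture frame (8x10) $9.96: everything else → 8.5% → $0.85
AA batteries (8-pack) $7.75: everything else → 8.5% → $0.66
Salad bar box $13.71: prepared food → 3.25% → $0.45
2% milk (gallon) $4.07: unprepared food → 0% → $0.00
Leather boots $210.99: apparel → 8.5% + 4% surcharge = 12.5% → $26.37
Hot pretzel $3.02: prepared food → 3.25% → $0.10
Café latte $6.17: prepared food → 3.25% → $0.20
Bottle of gin (750 mL) $44.33: beer, wine and spirits → 8.25% → $3.66
Snow pants $56.27: apparel → 8.5% → $4.78
Hot soup (large) $5.28: prepared food → 3.25% → $0.17
Pair of jeans $67.02: apparel → 8.5% → $5.70
Orange juice (64 oz) $4.53: unprepared food → 0% → $0.00
Total tax = $0.85 + $0.66 + $0.45 + $26.37 + $0.10 + $0.20 + $3.66 + $4.78 + $0.17 + $5.70 = $42.94

$42.94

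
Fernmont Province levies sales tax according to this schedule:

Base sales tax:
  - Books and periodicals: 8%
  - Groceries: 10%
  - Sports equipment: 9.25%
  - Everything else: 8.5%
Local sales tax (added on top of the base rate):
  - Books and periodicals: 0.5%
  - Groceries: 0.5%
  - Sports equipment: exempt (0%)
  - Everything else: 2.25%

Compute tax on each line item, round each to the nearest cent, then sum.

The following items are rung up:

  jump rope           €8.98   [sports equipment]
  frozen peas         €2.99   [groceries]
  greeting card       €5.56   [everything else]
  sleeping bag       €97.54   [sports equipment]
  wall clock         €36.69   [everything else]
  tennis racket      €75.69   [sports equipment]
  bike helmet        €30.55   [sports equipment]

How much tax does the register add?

Jump rope €8.98: sports equipment → 9.25% + 0% local = 9.25% → €0.83
Frozen peas €2.99: groceries → 10% + 0.5% local = 10.5% → €0.31
Greeting card €5.56: everything else → 8.5% + 2.25% local = 10.75% → €0.60
Sleeping bag €97.54: sports equipment → 9.25% + 0% local = 9.25% → €9.02
Wall clock €36.69: everything else → 8.5% + 2.25% local = 10.75% → €3.94
Tennis racket €75.69: sports equipment → 9.25% + 0% local = 9.25% → €7.00
Bike helmet €30.55: sports equipment → 9.25% + 0% local = 9.25% → €2.83
Total tax = €0.83 + €0.31 + €0.60 + €9.02 + €3.94 + €7.00 + €2.83 = €24.53

€24.53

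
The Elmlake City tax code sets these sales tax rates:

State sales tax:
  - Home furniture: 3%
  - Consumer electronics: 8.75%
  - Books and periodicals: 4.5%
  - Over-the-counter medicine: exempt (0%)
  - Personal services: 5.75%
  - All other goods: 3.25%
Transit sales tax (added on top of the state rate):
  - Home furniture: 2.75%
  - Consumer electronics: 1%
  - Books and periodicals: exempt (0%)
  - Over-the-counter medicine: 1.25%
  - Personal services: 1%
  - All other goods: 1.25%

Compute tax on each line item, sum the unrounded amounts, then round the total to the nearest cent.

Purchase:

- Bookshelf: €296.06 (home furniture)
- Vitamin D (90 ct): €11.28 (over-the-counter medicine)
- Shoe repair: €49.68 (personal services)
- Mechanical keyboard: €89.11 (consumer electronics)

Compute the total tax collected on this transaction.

€29.21

Bookshelf €296.06: home furniture → 3% + 2.75% transit = 5.75% → €17.02345
Vitamin D (90 ct) €11.28: over-the-counter medicine → 0% + 1.25% transit = 1.25% → €0.141
Shoe repair €49.68: personal services → 5.75% + 1% transit = 6.75% → €3.3534
Mechanical keyboard €89.11: consumer electronics → 8.75% + 1% transit = 9.75% → €8.688225
Unrounded tax sum = €29.206075 → €29.21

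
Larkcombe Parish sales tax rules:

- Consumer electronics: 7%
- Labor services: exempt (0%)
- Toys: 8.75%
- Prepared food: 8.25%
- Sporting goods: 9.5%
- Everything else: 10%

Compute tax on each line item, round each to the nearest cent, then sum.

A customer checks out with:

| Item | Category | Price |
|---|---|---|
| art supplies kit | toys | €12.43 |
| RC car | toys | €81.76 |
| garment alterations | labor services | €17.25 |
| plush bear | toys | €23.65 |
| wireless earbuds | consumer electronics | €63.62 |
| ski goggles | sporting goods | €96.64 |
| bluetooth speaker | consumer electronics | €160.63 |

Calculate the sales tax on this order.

€35.18

Art supplies kit €12.43: toys → 8.75% → €1.09
RC car €81.76: toys → 8.75% → €7.15
Garment alterations €17.25: labor services → 0% → €0.00
Plush bear €23.65: toys → 8.75% → €2.07
Wireless earbuds €63.62: consumer electronics → 7% → €4.45
Ski goggles €96.64: sporting goods → 9.5% → €9.18
Bluetooth speaker €160.63: consumer electronics → 7% → €11.24
Total tax = €1.09 + €7.15 + €2.07 + €4.45 + €9.18 + €11.24 = €35.18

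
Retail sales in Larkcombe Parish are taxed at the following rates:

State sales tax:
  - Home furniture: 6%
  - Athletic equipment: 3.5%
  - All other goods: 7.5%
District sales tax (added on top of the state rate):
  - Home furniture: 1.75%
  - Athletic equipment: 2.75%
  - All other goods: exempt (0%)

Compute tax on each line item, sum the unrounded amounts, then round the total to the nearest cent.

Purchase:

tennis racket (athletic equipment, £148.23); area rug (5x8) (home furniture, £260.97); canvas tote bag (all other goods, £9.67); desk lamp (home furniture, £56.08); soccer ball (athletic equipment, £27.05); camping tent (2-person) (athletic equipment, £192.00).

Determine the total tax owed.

Tennis racket £148.23: athletic equipment → 3.5% + 2.75% district = 6.25% → £9.264375
Area rug (5x8) £260.97: home furniture → 6% + 1.75% district = 7.75% → £20.225175
Canvas tote bag £9.67: all other goods → 7.5% + 0% district = 7.5% → £0.72525
Desk lamp £56.08: home furniture → 6% + 1.75% district = 7.75% → £4.3462
Soccer ball £27.05: athletic equipment → 3.5% + 2.75% district = 6.25% → £1.690625
Camping tent (2-person) £192.00: athletic equipment → 3.5% + 2.75% district = 6.25% → £12.00
Unrounded tax sum = £48.251625 → £48.25

£48.25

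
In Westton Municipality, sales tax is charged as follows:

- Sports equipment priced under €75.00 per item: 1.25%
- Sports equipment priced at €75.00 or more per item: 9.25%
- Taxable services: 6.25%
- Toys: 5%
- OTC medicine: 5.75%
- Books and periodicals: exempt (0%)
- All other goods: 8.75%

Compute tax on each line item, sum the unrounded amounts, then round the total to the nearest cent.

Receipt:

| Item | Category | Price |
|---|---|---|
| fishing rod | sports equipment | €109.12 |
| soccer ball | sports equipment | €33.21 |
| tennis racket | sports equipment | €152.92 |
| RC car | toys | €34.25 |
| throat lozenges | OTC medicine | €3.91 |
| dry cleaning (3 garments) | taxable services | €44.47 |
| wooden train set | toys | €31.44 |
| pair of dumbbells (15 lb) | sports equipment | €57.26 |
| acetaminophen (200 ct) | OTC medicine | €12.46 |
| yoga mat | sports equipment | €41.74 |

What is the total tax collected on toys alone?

€3.28

RC car €34.25: toys → 5% → €1.7125
Wooden train set €31.44: toys → 5% → €1.572
Tax on toys: unrounded sum = €3.2845 → €3.28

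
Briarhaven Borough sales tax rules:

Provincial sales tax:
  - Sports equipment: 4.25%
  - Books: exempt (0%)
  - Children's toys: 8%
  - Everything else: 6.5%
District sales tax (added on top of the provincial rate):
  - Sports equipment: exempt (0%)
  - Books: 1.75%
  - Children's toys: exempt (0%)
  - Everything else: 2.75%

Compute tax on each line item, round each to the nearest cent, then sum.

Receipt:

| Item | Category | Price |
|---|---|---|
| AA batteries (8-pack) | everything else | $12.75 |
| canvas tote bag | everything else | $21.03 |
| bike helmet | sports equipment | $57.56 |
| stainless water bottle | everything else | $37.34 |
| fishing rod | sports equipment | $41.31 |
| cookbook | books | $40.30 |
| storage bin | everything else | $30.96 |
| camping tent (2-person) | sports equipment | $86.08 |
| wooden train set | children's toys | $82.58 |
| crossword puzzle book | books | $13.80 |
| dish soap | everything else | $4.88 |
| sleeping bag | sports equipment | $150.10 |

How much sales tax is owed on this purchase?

$31.70

AA batteries (8-pack) $12.75: everything else → 6.5% + 2.75% district = 9.25% → $1.18
Canvas tote bag $21.03: everything else → 6.5% + 2.75% district = 9.25% → $1.95
Bike helmet $57.56: sports equipment → 4.25% + 0% district = 4.25% → $2.45
Stainless water bottle $37.34: everything else → 6.5% + 2.75% district = 9.25% → $3.45
Fishing rod $41.31: sports equipment → 4.25% + 0% district = 4.25% → $1.76
Cookbook $40.30: books → 0% + 1.75% district = 1.75% → $0.71
Storage bin $30.96: everything else → 6.5% + 2.75% district = 9.25% → $2.86
Camping tent (2-person) $86.08: sports equipment → 4.25% + 0% district = 4.25% → $3.66
Wooden train set $82.58: children's toys → 8% + 0% district = 8% → $6.61
Crossword puzzle book $13.80: books → 0% + 1.75% district = 1.75% → $0.24
Dish soap $4.88: everything else → 6.5% + 2.75% district = 9.25% → $0.45
Sleeping bag $150.10: sports equipment → 4.25% + 0% district = 4.25% → $6.38
Total tax = $1.18 + $1.95 + $2.45 + $3.45 + $1.76 + $0.71 + $2.86 + $3.66 + $6.61 + $0.24 + $0.45 + $6.38 = $31.70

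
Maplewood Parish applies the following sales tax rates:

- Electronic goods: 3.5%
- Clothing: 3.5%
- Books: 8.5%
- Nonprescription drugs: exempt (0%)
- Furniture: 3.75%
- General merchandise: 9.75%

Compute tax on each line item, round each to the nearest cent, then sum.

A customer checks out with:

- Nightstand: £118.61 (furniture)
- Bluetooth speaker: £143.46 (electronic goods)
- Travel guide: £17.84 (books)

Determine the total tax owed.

£10.99

Nightstand £118.61: furniture → 3.75% → £4.45
Bluetooth speaker £143.46: electronic goods → 3.5% → £5.02
Travel guide £17.84: books → 8.5% → £1.52
Total tax = £4.45 + £5.02 + £1.52 = £10.99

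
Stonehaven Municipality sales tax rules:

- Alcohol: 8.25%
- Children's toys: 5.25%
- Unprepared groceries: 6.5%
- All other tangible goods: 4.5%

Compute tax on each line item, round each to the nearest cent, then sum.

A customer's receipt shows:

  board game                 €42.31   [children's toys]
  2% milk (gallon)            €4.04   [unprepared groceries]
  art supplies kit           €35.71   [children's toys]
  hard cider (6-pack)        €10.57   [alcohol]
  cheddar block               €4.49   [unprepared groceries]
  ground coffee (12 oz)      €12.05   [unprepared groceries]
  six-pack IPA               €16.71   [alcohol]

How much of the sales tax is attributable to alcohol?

Hard cider (6-pack) €10.57: alcohol → 8.25% → €0.87
Six-pack IPA €16.71: alcohol → 8.25% → €1.38
Tax on alcohol = €0.87 + €1.38 = €2.25

€2.25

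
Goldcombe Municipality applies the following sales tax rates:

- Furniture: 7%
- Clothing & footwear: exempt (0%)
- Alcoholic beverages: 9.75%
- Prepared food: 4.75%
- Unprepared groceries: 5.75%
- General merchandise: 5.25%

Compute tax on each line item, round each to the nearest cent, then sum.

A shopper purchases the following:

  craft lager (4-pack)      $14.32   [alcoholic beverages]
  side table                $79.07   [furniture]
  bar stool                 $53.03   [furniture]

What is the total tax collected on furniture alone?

Side table $79.07: furniture → 7% → $5.53
Bar stool $53.03: furniture → 7% → $3.71
Tax on furniture = $5.53 + $3.71 = $9.24

$9.24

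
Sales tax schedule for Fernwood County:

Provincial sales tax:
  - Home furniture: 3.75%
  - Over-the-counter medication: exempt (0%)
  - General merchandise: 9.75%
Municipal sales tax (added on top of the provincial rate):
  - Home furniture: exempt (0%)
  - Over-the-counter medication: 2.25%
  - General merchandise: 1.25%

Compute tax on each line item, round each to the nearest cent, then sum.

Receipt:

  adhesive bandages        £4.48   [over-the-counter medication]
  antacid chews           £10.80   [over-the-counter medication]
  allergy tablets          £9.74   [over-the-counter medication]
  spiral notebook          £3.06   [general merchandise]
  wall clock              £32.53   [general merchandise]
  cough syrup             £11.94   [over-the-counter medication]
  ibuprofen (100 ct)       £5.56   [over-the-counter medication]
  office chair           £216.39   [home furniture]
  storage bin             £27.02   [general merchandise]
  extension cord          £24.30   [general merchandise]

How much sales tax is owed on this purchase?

Adhesive bandages £4.48: over-the-counter medication → 0% + 2.25% municipal = 2.25% → £0.10
Antacid chews £10.80: over-the-counter medication → 0% + 2.25% municipal = 2.25% → £0.24
Allergy tablets £9.74: over-the-counter medication → 0% + 2.25% municipal = 2.25% → £0.22
Spiral notebook £3.06: general merchandise → 9.75% + 1.25% municipal = 11% → £0.34
Wall clock £32.53: general merchandise → 9.75% + 1.25% municipal = 11% → £3.58
Cough syrup £11.94: over-the-counter medication → 0% + 2.25% municipal = 2.25% → £0.27
Ibuprofen (100 ct) £5.56: over-the-counter medication → 0% + 2.25% municipal = 2.25% → £0.13
Office chair £216.39: home furniture → 3.75% + 0% municipal = 3.75% → £8.11
Storage bin £27.02: general merchandise → 9.75% + 1.25% municipal = 11% → £2.97
Extension cord £24.30: general merchandise → 9.75% + 1.25% municipal = 11% → £2.67
Total tax = £0.10 + £0.24 + £0.22 + £0.34 + £3.58 + £0.27 + £0.13 + £8.11 + £2.97 + £2.67 = £18.63

£18.63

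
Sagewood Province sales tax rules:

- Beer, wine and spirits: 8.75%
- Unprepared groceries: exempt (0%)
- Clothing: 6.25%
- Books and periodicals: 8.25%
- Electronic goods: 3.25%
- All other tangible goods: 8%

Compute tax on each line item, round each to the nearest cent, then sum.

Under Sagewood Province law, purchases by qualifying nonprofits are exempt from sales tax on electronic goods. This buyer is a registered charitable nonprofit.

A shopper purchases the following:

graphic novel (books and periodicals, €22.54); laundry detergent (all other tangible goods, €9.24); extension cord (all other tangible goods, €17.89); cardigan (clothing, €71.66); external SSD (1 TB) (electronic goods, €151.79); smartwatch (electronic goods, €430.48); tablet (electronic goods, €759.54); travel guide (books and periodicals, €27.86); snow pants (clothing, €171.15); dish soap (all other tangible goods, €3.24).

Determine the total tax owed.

€21.77

Graphic novel €22.54: books and periodicals → 8.25% → €1.86
Laundry detergent €9.24: all other tangible goods → 8% → €0.74
Extension cord €17.89: all other tangible goods → 8% → €1.43
Cardigan €71.66: clothing → 6.25% → €4.48
External SSD (1 TB) €151.79: electronic goods, buyer-exempt → 0% → €0.00
Smartwatch €430.48: electronic goods, buyer-exempt → 0% → €0.00
Tablet €759.54: electronic goods, buyer-exempt → 0% → €0.00
Travel guide €27.86: books and periodicals → 8.25% → €2.30
Snow pants €171.15: clothing → 6.25% → €10.70
Dish soap €3.24: all other tangible goods → 8% → €0.26
Total tax = €1.86 + €0.74 + €1.43 + €4.48 + €2.30 + €10.70 + €0.26 = €21.77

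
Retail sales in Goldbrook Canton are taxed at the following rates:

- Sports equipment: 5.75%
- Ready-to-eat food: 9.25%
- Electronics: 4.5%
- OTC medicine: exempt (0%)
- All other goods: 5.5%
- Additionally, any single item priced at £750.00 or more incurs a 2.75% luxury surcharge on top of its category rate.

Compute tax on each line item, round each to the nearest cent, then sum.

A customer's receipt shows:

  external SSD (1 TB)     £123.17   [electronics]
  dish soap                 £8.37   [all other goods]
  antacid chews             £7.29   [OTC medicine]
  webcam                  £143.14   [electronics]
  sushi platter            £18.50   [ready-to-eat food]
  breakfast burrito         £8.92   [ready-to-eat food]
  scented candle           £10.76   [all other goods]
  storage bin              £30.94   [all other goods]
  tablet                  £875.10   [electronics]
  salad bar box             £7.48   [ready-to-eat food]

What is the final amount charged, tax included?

External SSD (1 TB) £123.17: electronics → 4.5% → £5.54
Dish soap £8.37: all other goods → 5.5% → £0.46
Antacid chews £7.29: OTC medicine → 0% → £0.00
Webcam £143.14: electronics → 4.5% → £6.44
Sushi platter £18.50: ready-to-eat food → 9.25% → £1.71
Breakfast burrito £8.92: ready-to-eat food → 9.25% → £0.83
Scented candle £10.76: all other goods → 5.5% → £0.59
Storage bin £30.94: all other goods → 5.5% → £1.70
Tablet £875.10: electronics → 4.5% + 2.75% surcharge = 7.25% → £63.44
Salad bar box £7.48: ready-to-eat food → 9.25% → £0.69
Subtotal = £1233.67; tax = £81.40; total due = £1315.07

£1315.07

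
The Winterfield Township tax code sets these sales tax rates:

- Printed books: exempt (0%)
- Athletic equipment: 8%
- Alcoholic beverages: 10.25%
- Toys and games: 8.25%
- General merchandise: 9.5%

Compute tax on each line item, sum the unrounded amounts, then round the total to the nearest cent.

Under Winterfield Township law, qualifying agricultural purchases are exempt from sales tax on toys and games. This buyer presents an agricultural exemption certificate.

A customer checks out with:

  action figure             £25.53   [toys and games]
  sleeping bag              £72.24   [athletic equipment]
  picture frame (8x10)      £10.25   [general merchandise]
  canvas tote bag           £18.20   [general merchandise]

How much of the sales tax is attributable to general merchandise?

£2.70

Picture frame (8x10) £10.25: general merchandise → 9.5% → £0.97375
Canvas tote bag £18.20: general merchandise → 9.5% → £1.729
Tax on general merchandise: unrounded sum = £2.70275 → £2.70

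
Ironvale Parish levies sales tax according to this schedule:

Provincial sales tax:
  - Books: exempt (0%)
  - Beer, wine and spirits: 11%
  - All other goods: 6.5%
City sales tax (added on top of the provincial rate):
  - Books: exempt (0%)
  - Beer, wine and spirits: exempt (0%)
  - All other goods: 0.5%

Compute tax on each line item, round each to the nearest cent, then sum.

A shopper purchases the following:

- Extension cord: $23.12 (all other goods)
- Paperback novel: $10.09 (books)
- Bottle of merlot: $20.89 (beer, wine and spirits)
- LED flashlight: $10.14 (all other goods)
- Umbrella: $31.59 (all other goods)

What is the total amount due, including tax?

$102.67

Extension cord $23.12: all other goods → 6.5% + 0.5% city = 7% → $1.62
Paperback novel $10.09: books → 0% + 0% city = 0% → $0.00
Bottle of merlot $20.89: beer, wine and spirits → 11% + 0% city = 11% → $2.30
LED flashlight $10.14: all other goods → 6.5% + 0.5% city = 7% → $0.71
Umbrella $31.59: all other goods → 6.5% + 0.5% city = 7% → $2.21
Subtotal = $95.83; tax = $6.84; total due = $102.67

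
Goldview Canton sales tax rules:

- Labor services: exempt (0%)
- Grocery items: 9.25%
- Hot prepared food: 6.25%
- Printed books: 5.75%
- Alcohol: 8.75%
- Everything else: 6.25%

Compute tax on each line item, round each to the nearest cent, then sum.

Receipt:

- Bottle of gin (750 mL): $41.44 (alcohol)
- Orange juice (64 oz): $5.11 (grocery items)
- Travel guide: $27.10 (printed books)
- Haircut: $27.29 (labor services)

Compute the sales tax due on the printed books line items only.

$1.56

Travel guide $27.10: printed books → 5.75% → $1.56
Tax on printed books = $1.56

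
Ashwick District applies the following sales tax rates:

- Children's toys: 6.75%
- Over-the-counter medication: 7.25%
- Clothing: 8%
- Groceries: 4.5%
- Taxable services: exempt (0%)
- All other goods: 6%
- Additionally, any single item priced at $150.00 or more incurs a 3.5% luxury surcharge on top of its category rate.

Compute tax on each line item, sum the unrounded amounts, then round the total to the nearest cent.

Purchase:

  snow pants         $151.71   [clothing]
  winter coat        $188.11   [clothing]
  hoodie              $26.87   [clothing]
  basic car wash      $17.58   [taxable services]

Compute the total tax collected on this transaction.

$41.23

Snow pants $151.71: clothing → 8% + 3.5% surcharge = 11.5% → $17.44665
Winter coat $188.11: clothing → 8% + 3.5% surcharge = 11.5% → $21.63265
Hoodie $26.87: clothing → 8% → $2.1496
Basic car wash $17.58: taxable services → 0% → $0.00
Unrounded tax sum = $41.2289 → $41.23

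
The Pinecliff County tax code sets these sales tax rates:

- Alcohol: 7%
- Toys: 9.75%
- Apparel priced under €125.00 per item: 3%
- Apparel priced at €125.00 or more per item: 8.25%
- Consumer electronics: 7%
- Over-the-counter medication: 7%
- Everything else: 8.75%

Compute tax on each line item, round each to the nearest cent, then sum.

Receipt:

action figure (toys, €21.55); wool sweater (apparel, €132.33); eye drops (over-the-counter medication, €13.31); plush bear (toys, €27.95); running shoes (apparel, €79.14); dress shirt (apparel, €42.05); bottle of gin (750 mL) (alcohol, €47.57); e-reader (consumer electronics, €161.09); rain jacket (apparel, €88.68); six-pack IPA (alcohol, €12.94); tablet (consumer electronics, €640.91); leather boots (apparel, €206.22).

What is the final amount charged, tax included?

Action figure €21.55: toys → 9.75% → €2.10
Wool sweater €132.33: apparel, €125.00 or more → 8.25% → €10.92
Eye drops €13.31: over-the-counter medication → 7% → €0.93
Plush bear €27.95: toys → 9.75% → €2.73
Running shoes €79.14: apparel, under €125.00 → 3% → €2.37
Dress shirt €42.05: apparel, under €125.00 → 3% → €1.26
Bottle of gin (750 mL) €47.57: alcohol → 7% → €3.33
E-reader €161.09: consumer electronics → 7% → €11.28
Rain jacket €88.68: apparel, under €125.00 → 3% → €2.66
Six-pack IPA €12.94: alcohol → 7% → €0.91
Tablet €640.91: consumer electronics → 7% → €44.86
Leather boots €206.22: apparel, €125.00 or more → 8.25% → €17.01
Subtotal = €1473.74; tax = €100.36; total due = €1574.10

€1574.10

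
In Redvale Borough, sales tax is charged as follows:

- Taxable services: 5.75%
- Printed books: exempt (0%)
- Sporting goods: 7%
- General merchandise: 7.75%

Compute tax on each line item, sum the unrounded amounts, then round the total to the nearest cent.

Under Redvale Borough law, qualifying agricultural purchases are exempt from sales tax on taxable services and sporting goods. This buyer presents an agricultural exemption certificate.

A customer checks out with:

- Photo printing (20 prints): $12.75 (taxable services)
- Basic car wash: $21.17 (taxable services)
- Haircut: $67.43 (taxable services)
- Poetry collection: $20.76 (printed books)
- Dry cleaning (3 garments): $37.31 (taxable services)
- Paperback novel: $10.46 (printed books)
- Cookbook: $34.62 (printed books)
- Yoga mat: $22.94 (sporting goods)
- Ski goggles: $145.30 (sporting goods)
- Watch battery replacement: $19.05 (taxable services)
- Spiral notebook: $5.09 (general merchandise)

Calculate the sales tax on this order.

Photo printing (20 prints) $12.75: taxable services, buyer-exempt → 0% → $0.00
Basic car wash $21.17: taxable services, buyer-exempt → 0% → $0.00
Haircut $67.43: taxable services, buyer-exempt → 0% → $0.00
Poetry collection $20.76: printed books → 0% → $0.00
Dry cleaning (3 garments) $37.31: taxable services, buyer-exempt → 0% → $0.00
Paperback novel $10.46: printed books → 0% → $0.00
Cookbook $34.62: printed books → 0% → $0.00
Yoga mat $22.94: sporting goods, buyer-exempt → 0% → $0.00
Ski goggles $145.30: sporting goods, buyer-exempt → 0% → $0.00
Watch battery replacement $19.05: taxable services, buyer-exempt → 0% → $0.00
Spiral notebook $5.09: general merchandise → 7.75% → $0.394475
Unrounded tax sum = $0.394475 → $0.39

$0.39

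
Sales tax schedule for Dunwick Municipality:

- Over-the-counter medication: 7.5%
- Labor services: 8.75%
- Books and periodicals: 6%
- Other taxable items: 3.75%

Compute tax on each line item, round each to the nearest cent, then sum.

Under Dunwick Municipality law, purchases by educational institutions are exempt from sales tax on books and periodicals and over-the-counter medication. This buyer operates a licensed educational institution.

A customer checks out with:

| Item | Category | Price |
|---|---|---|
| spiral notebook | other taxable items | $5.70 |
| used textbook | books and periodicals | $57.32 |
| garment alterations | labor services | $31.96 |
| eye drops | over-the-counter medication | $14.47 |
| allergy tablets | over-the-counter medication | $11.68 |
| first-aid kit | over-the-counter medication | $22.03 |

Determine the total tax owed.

Spiral notebook $5.70: other taxable items → 3.75% → $0.21
Used textbook $57.32: books and periodicals, buyer-exempt → 0% → $0.00
Garment alterations $31.96: labor services → 8.75% → $2.80
Eye drops $14.47: over-the-counter medication, buyer-exempt → 0% → $0.00
Allergy tablets $11.68: over-the-counter medication, buyer-exempt → 0% → $0.00
First-aid kit $22.03: over-the-counter medication, buyer-exempt → 0% → $0.00
Total tax = $0.21 + $2.80 = $3.01

$3.01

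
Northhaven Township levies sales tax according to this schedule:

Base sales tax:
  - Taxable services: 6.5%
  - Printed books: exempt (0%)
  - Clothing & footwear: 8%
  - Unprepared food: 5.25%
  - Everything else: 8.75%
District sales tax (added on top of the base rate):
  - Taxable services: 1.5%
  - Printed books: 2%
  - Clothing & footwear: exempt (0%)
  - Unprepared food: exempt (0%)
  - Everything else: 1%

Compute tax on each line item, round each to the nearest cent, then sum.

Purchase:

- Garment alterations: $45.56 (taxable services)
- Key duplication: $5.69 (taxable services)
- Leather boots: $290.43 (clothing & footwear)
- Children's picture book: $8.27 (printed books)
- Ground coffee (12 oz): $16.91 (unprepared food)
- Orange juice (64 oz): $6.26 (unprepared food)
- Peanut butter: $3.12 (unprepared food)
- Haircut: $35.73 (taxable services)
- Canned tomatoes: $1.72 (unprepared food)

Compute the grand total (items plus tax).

Garment alterations $45.56: taxable services → 6.5% + 1.5% district = 8% → $3.64
Key duplication $5.69: taxable services → 6.5% + 1.5% district = 8% → $0.46
Leather boots $290.43: clothing & footwear → 8% + 0% district = 8% → $23.23
Children's picture book $8.27: printed books → 0% + 2% district = 2% → $0.17
Ground coffee (12 oz) $16.91: unprepared food → 5.25% + 0% district = 5.25% → $0.89
Orange juice (64 oz) $6.26: unprepared food → 5.25% + 0% district = 5.25% → $0.33
Peanut butter $3.12: unprepared food → 5.25% + 0% district = 5.25% → $0.16
Haircut $35.73: taxable services → 6.5% + 1.5% district = 8% → $2.86
Canned tomatoes $1.72: unprepared food → 5.25% + 0% district = 5.25% → $0.09
Subtotal = $413.69; tax = $31.83; total due = $445.52

$445.52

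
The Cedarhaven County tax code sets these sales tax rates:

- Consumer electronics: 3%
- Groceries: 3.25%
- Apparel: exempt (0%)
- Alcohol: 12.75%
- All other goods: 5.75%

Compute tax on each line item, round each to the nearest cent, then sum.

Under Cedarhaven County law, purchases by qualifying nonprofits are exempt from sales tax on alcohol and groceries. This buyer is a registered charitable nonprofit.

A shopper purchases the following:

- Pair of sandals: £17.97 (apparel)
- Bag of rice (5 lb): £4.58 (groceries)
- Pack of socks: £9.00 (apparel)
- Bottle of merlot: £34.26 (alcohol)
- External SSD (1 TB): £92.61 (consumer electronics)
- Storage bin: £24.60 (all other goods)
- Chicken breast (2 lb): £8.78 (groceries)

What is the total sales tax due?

Pair of sandals £17.97: apparel → 0% → £0.00
Bag of rice (5 lb) £4.58: groceries, buyer-exempt → 0% → £0.00
Pack of socks £9.00: apparel → 0% → £0.00
Bottle of merlot £34.26: alcohol, buyer-exempt → 0% → £0.00
External SSD (1 TB) £92.61: consumer electronics → 3% → £2.78
Storage bin £24.60: all other goods → 5.75% → £1.41
Chicken breast (2 lb) £8.78: groceries, buyer-exempt → 0% → £0.00
Total tax = £2.78 + £1.41 = £4.19

£4.19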